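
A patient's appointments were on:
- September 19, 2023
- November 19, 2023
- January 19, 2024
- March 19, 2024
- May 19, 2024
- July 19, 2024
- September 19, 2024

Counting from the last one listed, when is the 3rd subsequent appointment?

March 19, 2025

The day-of-month is always 19 (61, 61, 60, 61, 61, 62 days between events).
So this recurs on the 19th of every 2 months.
November 2024: November 19, 2024.
Next: January 2025 → January 19, 2025.
March 2025: March 19, 2025.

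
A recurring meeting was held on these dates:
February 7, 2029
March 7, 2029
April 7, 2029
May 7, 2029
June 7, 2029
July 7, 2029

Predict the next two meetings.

August 7, 2029; September 7, 2029

Each date is the 7th; the gaps (28, 31, 30, 31, 30) track the month lengths.
The rule is the 7th of each month.
Next: August 2029 → August 7, 2029.
Next: September 2029 → September 7, 2029.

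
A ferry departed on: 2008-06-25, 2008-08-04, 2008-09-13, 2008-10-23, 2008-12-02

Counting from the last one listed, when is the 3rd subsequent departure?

2009-04-01

The spacing is 40, 40, 40, 40 days — always 40 days.
2008-12-02 + 40 days = 2009-01-11.
2009-01-11 + 40 days = 2009-02-20.
2009-02-20 + 40 days = 2009-04-01.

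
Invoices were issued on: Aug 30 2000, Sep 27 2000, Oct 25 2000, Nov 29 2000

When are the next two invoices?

Dec 27 2000, Jan 31 2001

Every date is a Wednesday; gaps 28, 28, 35 days.
Each is the last Wednesday of its month (at least one falls on the 29th or later, ruling out '4th Wednesday').
December 2000 ends with Wednesday Dec 27 2000.
Last Wednesday of January 2001: Jan 31 2001.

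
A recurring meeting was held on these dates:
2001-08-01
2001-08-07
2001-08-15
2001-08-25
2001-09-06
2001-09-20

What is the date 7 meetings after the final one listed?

Intervals are 6, 8, 10, 12, 14 days — an arithmetic progression with common difference 2.
Next gap: 16 days. 2001-09-20 + 16 days = 2001-10-06.
Next gap: 18 days. 2001-10-06 + 18 days = 2001-10-24.
Next gap: 20 days. 2001-10-24 + 20 days = 2001-11-13.
Next gap: 22 days. 2001-11-13 + 22 days = 2001-12-05.
Next gap: 24 days. 2001-12-05 + 24 days = 2001-12-29.
Next gap: 26 days. 2001-12-29 + 26 days = 2002-01-24.
Next gap: 28 days. 2002-01-24 + 28 days = 2002-02-21.

2002-02-21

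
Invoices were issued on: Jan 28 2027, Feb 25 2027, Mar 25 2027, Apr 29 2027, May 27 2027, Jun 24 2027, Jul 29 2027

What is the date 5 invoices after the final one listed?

These are Thursdays with 28, 28, 35, 28, 28, 35-day gaps.
Each is the final Thursday of its month — Apr 29 2027 is past the 28th, so '4th Thursday' doesn't fit.
August 2027 ends with Thursday Aug 26 2027.
Last Thursday of September 2027: Sep 30 2027.
Last Thursday of October 2027: Oct 28 2027.
November 2027 ends with Thursday Nov 25 2027.
Last Thursday of December 2027: Dec 30 2027.

Dec 30 2027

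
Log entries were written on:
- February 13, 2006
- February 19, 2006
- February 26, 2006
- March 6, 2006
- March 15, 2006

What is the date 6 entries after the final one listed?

Intervals are 6, 7, 8, 9 days — an arithmetic progression with common difference 1.
Next gap: 10 days. March 15, 2006 + 10 days = March 25, 2006.
Next gap: 11 days. March 25, 2006 + 11 days = April 5, 2006.
Next gap: 12 days. April 5, 2006 + 12 days = April 17, 2006.
Next gap: 13 days. April 17, 2006 + 13 days = April 30, 2006.
Next gap: 14 days. April 30, 2006 + 14 days = May 14, 2006.
Next gap: 15 days. May 14, 2006 + 15 days = May 29, 2006.

May 29, 2006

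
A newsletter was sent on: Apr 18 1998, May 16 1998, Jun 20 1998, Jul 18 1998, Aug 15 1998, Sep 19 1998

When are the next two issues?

Oct 17 1998, Nov 21 1998

All dates are Saturdays, 28, 35, 28, 28, 35 days apart.
Specifically, the 3rd Saturday of each month.
October 1998 — 3rd Saturday is Oct 17 1998.
November 1998 — 3rd Saturday is Nov 21 1998.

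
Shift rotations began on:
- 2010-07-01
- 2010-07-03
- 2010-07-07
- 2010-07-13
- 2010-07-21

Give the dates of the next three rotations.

2010-07-31, 2010-08-12, 2010-08-26

The spacing grows by 2 each time: 2, 4, 6, 8 days.
Next gap: 10 days. 2010-07-21 + 10 days = 2010-07-31.
Next gap: 12 days. 2010-07-31 + 12 days = 2010-08-12.
Next gap: 14 days. 2010-08-12 + 14 days = 2010-08-26.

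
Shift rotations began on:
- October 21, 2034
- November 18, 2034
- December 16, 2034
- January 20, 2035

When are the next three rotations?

All dates are Saturdays, 28, 28, 35 days apart.
Specifically, the 3rd Saturday of each month.
3rd Saturday of February 2035: February 17, 2035.
3rd Saturday of March 2035: March 17, 2035.
3rd Saturday of April 2035: April 21, 2035.

February 17, 2035; March 17, 2035; April 21, 2035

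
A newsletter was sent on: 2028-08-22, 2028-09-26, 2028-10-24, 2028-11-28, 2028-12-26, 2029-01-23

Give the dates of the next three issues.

2029-02-27, 2029-03-27, 2029-04-24

These are Tuesdays at 28- or 35-day spacing (35, 28, 35, 28, 28).
The pattern: 4th Tuesday of the month.
4th Tuesday of February 2029: 2029-02-27.
4th Tuesday of March 2029: 2029-03-27.
4th Tuesday of April 2029: 2029-04-24.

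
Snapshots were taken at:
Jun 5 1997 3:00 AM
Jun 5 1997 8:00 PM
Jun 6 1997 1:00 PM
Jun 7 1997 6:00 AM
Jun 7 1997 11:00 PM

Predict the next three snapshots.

Jun 8 1997 4:00 PM, Jun 9 1997 9:00 AM, Jun 10 1997 2:00 AM

Spacing: 17, 17, 17, 17 h — constant 17 h.
Jun 7 1997 11:00 PM + 17 h = Jun 8 1997 4:00 PM.
Jun 8 1997 4:00 PM + 17 h = Jun 9 1997 9:00 AM.
Jun 9 1997 9:00 AM + 17 h = Jun 10 1997 2:00 AM.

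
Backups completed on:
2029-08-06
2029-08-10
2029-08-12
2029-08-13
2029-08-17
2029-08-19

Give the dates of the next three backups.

The gap pattern 4, 2, 1, 4, 2 repeats every 3 events.
These are the Mondays, Fridays and Sundays of each week.
The following Monday is 2029-08-20.
Next Friday: 2029-08-24.
Next Sunday: 2029-08-26.

2029-08-20, 2029-08-24, 2029-08-26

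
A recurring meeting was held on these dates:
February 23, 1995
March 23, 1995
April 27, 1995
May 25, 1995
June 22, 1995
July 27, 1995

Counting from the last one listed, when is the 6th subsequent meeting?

These are Thursdays at 28- or 35-day spacing (28, 35, 28, 28, 35).
The pattern: 4th Thursday of the month.
4th Thursday of August 1995: August 24, 1995.
4th Thursday of September 1995: September 28, 1995.
October 1995 — 4th Thursday is October 26, 1995.
4th Thursday of November 1995: November 23, 1995.
December 1995 — 4th Thursday is December 28, 1995.
4th Thursday of January 1996: January 25, 1996.

January 25, 1996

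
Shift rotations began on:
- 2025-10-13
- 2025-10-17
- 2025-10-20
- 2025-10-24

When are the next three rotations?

Gaps: 4, 3, 4 days — not constant, but cyclic with period 2.
The events fall on every Monday and Friday.
Next Monday: 2025-10-27.
The following Friday is 2025-10-31.
The following Monday is 2025-11-03.

2025-10-27, 2025-10-31, 2025-11-03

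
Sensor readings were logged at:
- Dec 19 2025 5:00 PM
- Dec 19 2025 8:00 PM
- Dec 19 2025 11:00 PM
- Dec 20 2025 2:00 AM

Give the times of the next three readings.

Dec 20 2025 5:00 AM, Dec 20 2025 8:00 AM, Dec 20 2025 11:00 AM

Spacing: 3, 3, 3 h — constant 3 h.
Dec 20 2025 2:00 AM + 3 h = Dec 20 2025 5:00 AM.
Dec 20 2025 5:00 AM + 3 h = Dec 20 2025 8:00 AM.
Dec 20 2025 8:00 AM + 3 h = Dec 20 2025 11:00 AM.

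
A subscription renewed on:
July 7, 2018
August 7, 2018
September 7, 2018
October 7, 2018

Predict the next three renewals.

Gaps: 31, 31, 30 days — not constant. Every event is on the 7th of the month.
Pattern: the 7th of each month.
November 2018: November 7, 2018.
December 2018: December 7, 2018.
January 2019: January 7, 2019.

November 7, 2018; December 7, 2018; January 7, 2019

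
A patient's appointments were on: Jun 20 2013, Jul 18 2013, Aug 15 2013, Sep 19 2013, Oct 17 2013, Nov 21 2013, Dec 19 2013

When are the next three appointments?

Jan 16 2014, Feb 20 2014, Mar 20 2014

These are Thursdays at 28- or 35-day spacing (28, 28, 35, 28, 35, 28).
The pattern: 3rd Thursday of the month.
January 2014 — 3rd Thursday is Jan 16 2014.
3rd Thursday of February 2014: Feb 20 2014.
3rd Thursday of March 2014: Mar 20 2014.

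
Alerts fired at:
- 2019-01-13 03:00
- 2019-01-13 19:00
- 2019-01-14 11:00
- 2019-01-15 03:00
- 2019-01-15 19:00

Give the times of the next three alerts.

The interval is a steady 16 hours (16, 16, 16, 16).
2019-01-15 19:00 + 16 h = 2019-01-16 11:00.
2019-01-16 11:00 + 16 h = 2019-01-17 03:00.
2019-01-17 03:00 + 16 h = 2019-01-17 19:00.

2019-01-16 11:00, 2019-01-17 03:00, 2019-01-17 19:00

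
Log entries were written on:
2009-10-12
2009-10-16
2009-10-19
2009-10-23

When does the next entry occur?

2009-10-26

The gap pattern 4, 3, 4 repeats every 2 events.
These are the Mondays and Fridays of each week.
The following Monday is 2009-10-26.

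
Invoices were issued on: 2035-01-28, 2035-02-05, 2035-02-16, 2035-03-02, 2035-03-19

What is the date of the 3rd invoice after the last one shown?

Intervals are 8, 11, 14, 17 days — an arithmetic progression with common difference 3.
Next gap: 20 days. 2035-03-19 + 20 days = 2035-04-08.
Next gap: 23 days. 2035-04-08 + 23 days = 2035-05-01.
Next gap: 26 days. 2035-05-01 + 26 days = 2035-05-27.

2035-05-27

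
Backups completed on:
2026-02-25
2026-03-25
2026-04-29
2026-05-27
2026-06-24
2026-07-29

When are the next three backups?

2026-08-26, 2026-09-30, 2026-10-28

All Wednesdays; the gaps (28, 35, 28, 28, 35) vary with month length.
This is the last Wednesday of each month.
Last Wednesday of August 2026: 2026-08-26.
Last Wednesday of September 2026: 2026-09-30.
October 2026 ends with Wednesday 2026-10-28.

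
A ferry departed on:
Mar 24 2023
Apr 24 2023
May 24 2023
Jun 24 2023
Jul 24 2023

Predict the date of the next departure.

Each date is the 24th; the gaps (31, 30, 31, 30) track the month lengths.
The rule is the 24th of each month.
August 2023: Aug 24 2023.

Aug 24 2023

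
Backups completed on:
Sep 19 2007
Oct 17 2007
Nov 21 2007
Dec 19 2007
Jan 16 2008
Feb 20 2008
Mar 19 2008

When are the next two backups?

Apr 16 2008, May 21 2008

All dates are Wednesdays, 28, 35, 28, 28, 35, 28 days apart.
Specifically, the 3rd Wednesday of each month.
April 2008 — 3rd Wednesday is Apr 16 2008.
3rd Wednesday of May 2008: May 21 2008.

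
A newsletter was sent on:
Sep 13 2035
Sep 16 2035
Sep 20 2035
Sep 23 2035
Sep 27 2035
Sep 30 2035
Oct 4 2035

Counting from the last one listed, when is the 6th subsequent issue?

The gap pattern 3, 4, 3, 4, 3, 4 repeats every 2 events.
These are the Thursdays and Sundays of each week.
The following Sunday is Oct 7 2035.
The following Thursday is Oct 11 2035.
The following Sunday is Oct 14 2035.
Next Thursday: Oct 18 2035.
The following Sunday is Oct 21 2035.
The following Thursday is Oct 25 2035.

Oct 25 2035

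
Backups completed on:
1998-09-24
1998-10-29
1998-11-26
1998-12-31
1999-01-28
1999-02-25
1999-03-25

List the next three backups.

1999-04-29, 1999-05-27, 1999-06-24

Every date is a Thursday; gaps 35, 28, 35, 28, 28, 28 days.
Each is the last Thursday of its month (at least one falls on the 29th or later, ruling out '4th Thursday').
April 1999 ends with Thursday 1999-04-29.
Last Thursday of May 1999: 1999-05-27.
Last Thursday of June 1999: 1999-06-24.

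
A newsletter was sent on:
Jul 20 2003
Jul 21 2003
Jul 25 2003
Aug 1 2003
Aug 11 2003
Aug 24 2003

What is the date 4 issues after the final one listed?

Nov 14 2003

Gaps: 1, 4, 7, 10, 13 days — each gap is 3 larger than the previous one.
Next gap: 16 days. Aug 24 2003 + 16 days = Sep 9 2003.
Next gap: 19 days. Sep 9 2003 + 19 days = Sep 28 2003.
Next gap: 22 days. Sep 28 2003 + 22 days = Oct 20 2003.
Next gap: 25 days. Oct 20 2003 + 25 days = Nov 14 2003.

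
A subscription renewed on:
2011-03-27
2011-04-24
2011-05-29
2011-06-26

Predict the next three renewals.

These are Sundays with 28, 35, 28-day gaps.
Each is the final Sunday of its month — 2011-05-29 is past the 28th, so '4th Sunday' doesn't fit.
Last Sunday of July 2011: 2011-07-31.
Last Sunday of August 2011: 2011-08-28.
Last Sunday of September 2011: 2011-09-25.

2011-07-31, 2011-08-28, 2011-09-25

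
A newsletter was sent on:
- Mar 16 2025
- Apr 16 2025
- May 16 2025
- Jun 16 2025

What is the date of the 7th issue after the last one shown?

Jan 16 2026

Each date is the 16th; the gaps (31, 30, 31) track the month lengths.
The rule is the 16th of each month.
Next: July 2025 → Jul 16 2025.
August 2025: Aug 16 2025.
September 2025: Sep 16 2025.
Next: October 2025 → Oct 16 2025.
November 2025: Nov 16 2025.
Next: December 2025 → Dec 16 2025.
January 2026: Jan 16 2026.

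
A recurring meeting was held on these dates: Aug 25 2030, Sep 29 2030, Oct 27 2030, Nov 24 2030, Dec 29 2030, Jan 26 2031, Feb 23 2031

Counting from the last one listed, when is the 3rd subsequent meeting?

May 25 2031

These are Sundays with 35, 28, 28, 35, 28, 28-day gaps.
Each is the final Sunday of its month — Sep 29 2030 is past the 28th, so '4th Sunday' doesn't fit.
March 2031 ends with Sunday Mar 30 2031.
Last Sunday of April 2031: Apr 27 2031.
Last Sunday of May 2031: May 25 2031.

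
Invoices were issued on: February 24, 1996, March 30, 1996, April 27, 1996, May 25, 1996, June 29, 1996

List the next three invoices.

All Saturdays; the gaps (35, 28, 28, 35) vary with month length.
This is the last Saturday of each month.
July 1996 ends with Saturday July 27, 1996.
Last Saturday of August 1996: August 31, 1996.
Last Saturday of September 1996: September 28, 1996.

July 27, 1996; August 31, 1996; September 28, 1996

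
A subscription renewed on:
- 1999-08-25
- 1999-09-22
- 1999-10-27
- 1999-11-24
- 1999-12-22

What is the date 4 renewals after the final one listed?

All dates are Wednesdays, 28, 35, 28, 28 days apart.
Specifically, the 4th Wednesday of each month.
4th Wednesday of January 2000: 2000-01-26.
February 2000 — 4th Wednesday is 2000-02-23.
March 2000 — 4th Wednesday is 2000-03-22.
4th Wednesday of April 2000: 2000-04-26.

2000-04-26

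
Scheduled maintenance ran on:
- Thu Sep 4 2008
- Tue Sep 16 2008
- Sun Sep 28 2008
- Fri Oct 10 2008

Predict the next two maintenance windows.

Wed Oct 22 2008, Mon Nov 3 2008

The spacing is 12, 12, 12 days — always 12 days.
Fri Oct 10 2008 + 12 days = Wed Oct 22 2008.
Wed Oct 22 2008 + 12 days = Mon Nov 3 2008.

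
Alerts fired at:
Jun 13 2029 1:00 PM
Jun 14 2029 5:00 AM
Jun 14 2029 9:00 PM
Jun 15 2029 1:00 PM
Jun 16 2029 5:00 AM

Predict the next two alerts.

Spacing: 16, 16, 16, 16 h — constant 16 h.
Jun 16 2029 5:00 AM + 16 h = Jun 16 2029 9:00 PM.
Jun 16 2029 9:00 PM + 16 h = Jun 17 2029 1:00 PM.

Jun 16 2029 9:00 PM, Jun 17 2029 1:00 PM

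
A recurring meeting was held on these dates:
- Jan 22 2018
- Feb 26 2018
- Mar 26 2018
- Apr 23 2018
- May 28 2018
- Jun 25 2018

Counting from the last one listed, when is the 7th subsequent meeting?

Jan 28 2019

All dates are Mondays, 35, 28, 28, 35, 28 days apart.
Specifically, the 4th Monday of each month.
July 2018 — 4th Monday is Jul 23 2018.
4th Monday of August 2018: Aug 27 2018.
4th Monday of September 2018: Sep 24 2018.
4th Monday of October 2018: Oct 22 2018.
November 2018 — 4th Monday is Nov 26 2018.
4th Monday of December 2018: Dec 24 2018.
January 2019 — 4th Monday is Jan 28 2019.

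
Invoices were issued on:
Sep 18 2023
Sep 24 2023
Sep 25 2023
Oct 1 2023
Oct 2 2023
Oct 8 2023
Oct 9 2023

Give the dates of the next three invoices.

Oct 15 2023, Oct 16 2023, Oct 22 2023

Gaps: 6, 1, 6, 1, 6, 1 days — not constant, but cyclic with period 2.
The events fall on every Monday and Sunday.
The following Sunday is Oct 15 2023.
Next Monday: Oct 16 2023.
Next Sunday: Oct 22 2023.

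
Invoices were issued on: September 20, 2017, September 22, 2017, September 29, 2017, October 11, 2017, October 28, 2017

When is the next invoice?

Gaps: 2, 7, 12, 17 days — each gap is 5 larger than the previous one.
Next gap: 22 days. October 28, 2017 + 22 days = November 19, 2017.

November 19, 2017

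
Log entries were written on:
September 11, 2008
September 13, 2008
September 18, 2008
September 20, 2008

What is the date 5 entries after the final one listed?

The gap pattern 2, 5, 2 repeats every 2 events.
These are the Thursdays and Saturdays of each week.
Next Thursday: September 25, 2008.
Next Saturday: September 27, 2008.
The following Thursday is October 2, 2008.
Next Saturday: October 4, 2008.
Next Thursday: October 9, 2008.

October 9, 2008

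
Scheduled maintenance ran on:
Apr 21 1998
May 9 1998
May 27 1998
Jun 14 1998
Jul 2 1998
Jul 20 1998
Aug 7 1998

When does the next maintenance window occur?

Aug 25 1998

Every event comes 18 days after the last (18, 18, 18, 18, 18, 18).
Aug 7 1998 + 18 days = Aug 25 1998.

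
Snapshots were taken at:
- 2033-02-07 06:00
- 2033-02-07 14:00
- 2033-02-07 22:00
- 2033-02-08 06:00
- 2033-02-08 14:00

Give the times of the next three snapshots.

Spacing: 8, 8, 8, 8 h — constant 8 h.
2033-02-08 14:00 + 8 h = 2033-02-08 22:00.
2033-02-08 22:00 + 8 h = 2033-02-09 06:00.
2033-02-09 06:00 + 8 h = 2033-02-09 14:00.

2033-02-08 22:00, 2033-02-09 06:00, 2033-02-09 14:00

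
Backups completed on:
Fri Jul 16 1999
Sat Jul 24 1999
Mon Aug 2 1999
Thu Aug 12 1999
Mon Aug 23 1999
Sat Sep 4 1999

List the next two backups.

Fri Sep 17 1999, Fri Oct 1 1999

The spacing grows by 1 each time: 8, 9, 10, 11, 12 days.
Next gap: 13 days. Sat Sep 4 1999 + 13 days = Fri Sep 17 1999.
Next gap: 14 days. Fri Sep 17 1999 + 14 days = Fri Oct 1 1999.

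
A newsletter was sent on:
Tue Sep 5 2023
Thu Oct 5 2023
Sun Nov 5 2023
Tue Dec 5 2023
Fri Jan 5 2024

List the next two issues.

Mon Feb 5 2024, Tue Mar 5 2024

Gaps: 30, 31, 30, 31 days — not constant. Every event is on the 5th of the month.
Pattern: the 5th of each month.
Next: February 2024 → Mon Feb 5 2024.
Next: March 2024 → Tue Mar 5 2024.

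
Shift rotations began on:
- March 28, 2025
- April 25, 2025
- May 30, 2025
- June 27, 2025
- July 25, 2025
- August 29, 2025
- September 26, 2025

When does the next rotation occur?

October 31, 2025

These are Fridays with 28, 35, 28, 28, 35, 28-day gaps.
Each is the final Friday of its month — May 30, 2025 is past the 28th, so '4th Friday' doesn't fit.
Last Friday of October 2025: October 31, 2025.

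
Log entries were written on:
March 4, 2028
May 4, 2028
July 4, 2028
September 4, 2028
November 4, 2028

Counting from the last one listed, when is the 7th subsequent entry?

The day-of-month is always 4 (61, 61, 62, 61 days between events).
So this recurs on the 4th of every 2 months.
Next: January 2029 → January 4, 2029.
March 2029: March 4, 2029.
May 2029: May 4, 2029.
July 2029: July 4, 2029.
Next: September 2029 → September 4, 2029.
November 2029: November 4, 2029.
January 2030: January 4, 2030.

January 4, 2030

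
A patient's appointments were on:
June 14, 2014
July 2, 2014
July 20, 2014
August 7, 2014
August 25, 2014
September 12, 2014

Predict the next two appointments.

Every event comes 18 days after the last (18, 18, 18, 18, 18).
September 12, 2014 + 18 days = September 30, 2014.
September 30, 2014 + 18 days = October 18, 2014.

September 30, 2014; October 18, 2014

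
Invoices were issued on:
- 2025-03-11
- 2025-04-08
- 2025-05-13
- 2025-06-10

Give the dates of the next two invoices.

2025-07-08, 2025-08-12

These are Tuesdays at 28- or 35-day spacing (28, 35, 28).
The pattern: 2nd Tuesday of the month.
2nd Tuesday of July 2025: 2025-07-08.
August 2025 — 2nd Tuesday is 2025-08-12.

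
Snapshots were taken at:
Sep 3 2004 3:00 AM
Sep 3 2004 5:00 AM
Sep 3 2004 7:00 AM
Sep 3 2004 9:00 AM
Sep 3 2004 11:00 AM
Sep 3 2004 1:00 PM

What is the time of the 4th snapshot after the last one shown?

Sep 3 2004 9:00 PM

Spacing: 2, 2, 2, 2, 2 h — constant 2 h.
Sep 3 2004 1:00 PM + 2 h = Sep 3 2004 3:00 PM.
Sep 3 2004 3:00 PM + 2 h = Sep 3 2004 5:00 PM.
Sep 3 2004 5:00 PM + 2 h = Sep 3 2004 7:00 PM.
Sep 3 2004 7:00 PM + 2 h = Sep 3 2004 9:00 PM.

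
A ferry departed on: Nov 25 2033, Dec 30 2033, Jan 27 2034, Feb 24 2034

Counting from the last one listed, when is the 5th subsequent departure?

Jul 28 2034

All Fridays; the gaps (35, 28, 28) vary with month length.
This is the last Friday of each month.
Last Friday of March 2034: Mar 31 2034.
April 2034 ends with Friday Apr 28 2034.
Last Friday of May 2034: May 26 2034.
June 2034 ends with Friday Jun 30 2034.
July 2034 ends with Friday Jul 28 2034.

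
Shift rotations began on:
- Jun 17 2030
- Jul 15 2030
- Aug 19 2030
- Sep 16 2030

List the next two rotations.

Oct 21 2030, Nov 18 2030

These are Mondays at 28- or 35-day spacing (28, 35, 28).
The pattern: 3rd Monday of the month.
3rd Monday of October 2030: Oct 21 2030.
3rd Monday of November 2030: Nov 18 2030.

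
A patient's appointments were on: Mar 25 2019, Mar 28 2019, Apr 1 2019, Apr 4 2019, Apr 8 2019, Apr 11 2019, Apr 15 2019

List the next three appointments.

The gap pattern 3, 4, 3, 4, 3, 4 repeats every 2 events.
These are the Mondays and Thursdays of each week.
Next Thursday: Apr 18 2019.
The following Monday is Apr 22 2019.
The following Thursday is Apr 25 2019.

Apr 18 2019, Apr 22 2019, Apr 25 2019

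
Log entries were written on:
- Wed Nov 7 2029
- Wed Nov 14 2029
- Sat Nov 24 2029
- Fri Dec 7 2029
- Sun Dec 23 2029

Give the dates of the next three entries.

Gaps: 7, 10, 13, 16 days — each gap is 3 larger than the previous one.
Next gap: 19 days. Sun Dec 23 2029 + 19 days = Fri Jan 11 2030.
Next gap: 22 days. Fri Jan 11 2030 + 22 days = Sat Feb 2 2030.
Next gap: 25 days. Sat Feb 2 2030 + 25 days = Wed Feb 27 2030.

Fri Jan 11 2030, Sat Feb 2 2030, Wed Feb 27 2030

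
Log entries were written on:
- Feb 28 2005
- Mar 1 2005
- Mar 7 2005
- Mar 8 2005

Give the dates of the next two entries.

Gaps: 1, 6, 1 days — not constant, but cyclic with period 2.
The events fall on every Monday and Tuesday.
The following Monday is Mar 14 2005.
Next Tuesday: Mar 15 2005.

Mar 14 2005, Mar 15 2005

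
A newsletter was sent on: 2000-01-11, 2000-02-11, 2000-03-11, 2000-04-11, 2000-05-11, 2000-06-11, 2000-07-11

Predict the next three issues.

Gaps: 31, 29, 31, 30, 31, 30 days — not constant. Every event is on the 11th of the month.
Pattern: the 11th of each month.
August 2000: 2000-08-11.
Next: September 2000 → 2000-09-11.
October 2000: 2000-10-11.

2000-08-11, 2000-09-11, 2000-10-11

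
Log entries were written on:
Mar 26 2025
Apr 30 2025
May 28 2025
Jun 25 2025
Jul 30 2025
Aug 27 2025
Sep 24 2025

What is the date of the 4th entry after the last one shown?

Jan 28 2026

Every date is a Wednesday; gaps 35, 28, 28, 35, 28, 28 days.
Each is the last Wednesday of its month (at least one falls on the 29th or later, ruling out '4th Wednesday').
Last Wednesday of October 2025: Oct 29 2025.
November 2025 ends with Wednesday Nov 26 2025.
December 2025 ends with Wednesday Dec 31 2025.
Last Wednesday of January 2026: Jan 28 2026.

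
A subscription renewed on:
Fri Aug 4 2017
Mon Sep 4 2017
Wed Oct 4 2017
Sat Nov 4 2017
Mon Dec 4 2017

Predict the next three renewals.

Thu Jan 4 2018, Sun Feb 4 2018, Sun Mar 4 2018

Each date is the 4th; the gaps (31, 30, 31, 30) track the month lengths.
The rule is the 4th of each month.
Next: January 2018 → Thu Jan 4 2018.
February 2018: Sun Feb 4 2018.
Next: March 2018 → Sun Mar 4 2018.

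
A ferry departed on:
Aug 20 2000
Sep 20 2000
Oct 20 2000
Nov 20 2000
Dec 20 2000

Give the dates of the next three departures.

Jan 20 2001, Feb 20 2001, Mar 20 2001

Each date is the 20th; the gaps (31, 30, 31, 30) track the month lengths.
The rule is the 20th of each month.
January 2001: Jan 20 2001.
February 2001: Feb 20 2001.
March 2001: Mar 20 2001.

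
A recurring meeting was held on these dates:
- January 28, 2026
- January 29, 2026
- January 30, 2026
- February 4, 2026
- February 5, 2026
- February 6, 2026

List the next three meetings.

The gap pattern 1, 1, 5, 1, 1 repeats every 3 events.
These are the Wednesdays, Thursdays and Fridays of each week.
Next Wednesday: February 11, 2026.
Next Thursday: February 12, 2026.
Next Friday: February 13, 2026.

February 11, 2026; February 12, 2026; February 13, 2026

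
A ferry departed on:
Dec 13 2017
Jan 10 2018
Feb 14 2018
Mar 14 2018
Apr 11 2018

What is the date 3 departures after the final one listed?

Jul 11 2018

All dates are Wednesdays, 28, 35, 28, 28 days apart.
Specifically, the 2nd Wednesday of each month.
May 2018 — 2nd Wednesday is May 9 2018.
2nd Wednesday of June 2018: Jun 13 2018.
July 2018 — 2nd Wednesday is Jul 11 2018.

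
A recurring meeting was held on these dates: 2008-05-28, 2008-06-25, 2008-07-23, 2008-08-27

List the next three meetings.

2008-09-24, 2008-10-22, 2008-11-26

Gaps: 28, 28, 35 days — a mix of 28 and 35. Every date is a Wednesday.
Each is the 4th Wednesday of its month.
4th Wednesday of September 2008: 2008-09-24.
October 2008 — 4th Wednesday is 2008-10-22.
4th Wednesday of November 2008: 2008-11-26.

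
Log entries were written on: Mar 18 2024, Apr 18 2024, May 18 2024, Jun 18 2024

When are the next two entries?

The day-of-month is always 18 (31, 30, 31 days between events).
So this recurs on the 18th of each month.
July 2024: Jul 18 2024.
August 2024: Aug 18 2024.

Jul 18 2024, Aug 18 2024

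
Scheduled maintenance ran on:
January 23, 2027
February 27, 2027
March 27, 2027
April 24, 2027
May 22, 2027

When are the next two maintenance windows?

June 26, 2027; July 24, 2027

All dates are Saturdays, 35, 28, 28, 28 days apart.
Specifically, the 4th Saturday of each month.
4th Saturday of June 2027: June 26, 2027.
4th Saturday of July 2027: July 24, 2027.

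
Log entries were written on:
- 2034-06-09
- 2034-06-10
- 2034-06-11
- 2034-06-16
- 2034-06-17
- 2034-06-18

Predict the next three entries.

Gaps: 1, 1, 5, 1, 1 days — not constant, but cyclic with period 3.
The events fall on every Friday, Saturday and Sunday.
The following Friday is 2034-06-23.
Next Saturday: 2034-06-24.
The following Sunday is 2034-06-25.

2034-06-23, 2034-06-24, 2034-06-25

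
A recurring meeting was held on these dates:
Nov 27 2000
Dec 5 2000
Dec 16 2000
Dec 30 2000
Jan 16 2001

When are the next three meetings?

The spacing grows by 3 each time: 8, 11, 14, 17 days.
Next gap: 20 days. Jan 16 2001 + 20 days = Feb 5 2001.
Next gap: 23 days. Feb 5 2001 + 23 days = Feb 28 2001.
Next gap: 26 days. Feb 28 2001 + 26 days = Mar 26 2001.

Feb 5 2001, Feb 28 2001, Mar 26 2001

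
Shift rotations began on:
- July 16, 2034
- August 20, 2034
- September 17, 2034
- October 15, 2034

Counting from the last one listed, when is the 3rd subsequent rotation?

January 21, 2035

All dates are Sundays, 35, 28, 28 days apart.
Specifically, the 3rd Sunday of each month.
November 2034 — 3rd Sunday is November 19, 2034.
December 2034 — 3rd Sunday is December 17, 2034.
3rd Sunday of January 2035: January 21, 2035.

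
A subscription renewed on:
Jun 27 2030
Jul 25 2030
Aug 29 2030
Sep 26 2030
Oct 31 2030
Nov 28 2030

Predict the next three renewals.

These are Thursdays with 28, 35, 28, 35, 28-day gaps.
Each is the final Thursday of its month — Aug 29 2030 is past the 28th, so '4th Thursday' doesn't fit.
Last Thursday of December 2030: Dec 26 2030.
Last Thursday of January 2031: Jan 30 2031.
Last Thursday of February 2031: Feb 27 2031.

Dec 26 2030, Jan 30 2031, Feb 27 2031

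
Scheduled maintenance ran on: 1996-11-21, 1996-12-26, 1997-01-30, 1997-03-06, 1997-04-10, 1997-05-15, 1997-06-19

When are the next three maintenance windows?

1997-07-24, 1997-08-28, 1997-10-02

Every event comes 35 days after the last (35, 35, 35, 35, 35, 35).
1997-06-19 + 35 days = 1997-07-24.
1997-07-24 + 35 days = 1997-08-28.
1997-08-28 + 35 days = 1997-10-02.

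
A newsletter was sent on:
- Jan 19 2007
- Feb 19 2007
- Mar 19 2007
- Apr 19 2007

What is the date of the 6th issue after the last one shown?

Oct 19 2007

The day-of-month is always 19 (31, 28, 31 days between events).
So this recurs on the 19th of each month.
May 2007: May 19 2007.
June 2007: Jun 19 2007.
July 2007: Jul 19 2007.
August 2007: Aug 19 2007.
Next: September 2007 → Sep 19 2007.
Next: October 2007 → Oct 19 2007.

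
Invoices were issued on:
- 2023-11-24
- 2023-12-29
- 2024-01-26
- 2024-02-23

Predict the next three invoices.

All Fridays; the gaps (35, 28, 28) vary with month length.
This is the last Friday of each month.
March 2024 ends with Friday 2024-03-29.
Last Friday of April 2024: 2024-04-26.
May 2024 ends with Friday 2024-05-31.

2024-03-29, 2024-04-26, 2024-05-31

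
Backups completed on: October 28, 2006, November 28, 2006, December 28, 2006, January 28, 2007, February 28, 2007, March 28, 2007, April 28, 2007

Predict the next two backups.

Each date is the 28th; the gaps (31, 30, 31, 31, 28, 31) track the month lengths.
The rule is the 28th of each month.
Next: May 2007 → May 28, 2007.
June 2007: June 28, 2007.

May 28, 2007; June 28, 2007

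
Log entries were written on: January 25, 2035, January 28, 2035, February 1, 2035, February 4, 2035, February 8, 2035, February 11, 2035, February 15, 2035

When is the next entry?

Every event lands on a Thursday or Sunday (gaps cycle 3, 4, 3, 4, 3, 4).
So the schedule is: every Thursday and Sunday.
The following Sunday is February 18, 2035.

February 18, 2035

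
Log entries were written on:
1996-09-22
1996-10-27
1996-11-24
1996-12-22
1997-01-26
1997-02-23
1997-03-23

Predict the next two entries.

These are Sundays at 28- or 35-day spacing (35, 28, 28, 35, 28, 28).
The pattern: 4th Sunday of the month.
4th Sunday of April 1997: 1997-04-27.
4th Sunday of May 1997: 1997-05-25.

1997-04-27, 1997-05-25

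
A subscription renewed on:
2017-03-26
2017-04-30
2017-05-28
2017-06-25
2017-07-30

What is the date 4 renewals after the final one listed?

These are Sundays with 35, 28, 28, 35-day gaps.
Each is the final Sunday of its month — 2017-04-30 is past the 28th, so '4th Sunday' doesn't fit.
August 2017 ends with Sunday 2017-08-27.
September 2017 ends with Sunday 2017-09-24.
Last Sunday of October 2017: 2017-10-29.
November 2017 ends with Sunday 2017-11-26.

2017-11-26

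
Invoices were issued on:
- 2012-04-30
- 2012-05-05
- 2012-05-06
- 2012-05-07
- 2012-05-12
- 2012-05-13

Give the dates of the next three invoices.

Gaps: 5, 1, 1, 5, 1 days — not constant, but cyclic with period 3.
The events fall on every Monday, Saturday and Sunday.
The following Monday is 2012-05-14.
The following Saturday is 2012-05-19.
Next Sunday: 2012-05-20.

2012-05-14, 2012-05-19, 2012-05-20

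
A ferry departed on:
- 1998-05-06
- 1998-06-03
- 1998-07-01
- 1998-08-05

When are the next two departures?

Gaps: 28, 28, 35 days — a mix of 28 and 35. Every date is a Wednesday.
Each is the 1st Wednesday of its month.
September 1998 — 1st Wednesday is 1998-09-02.
October 1998 — 1st Wednesday is 1998-10-07.

1998-09-02, 1998-10-07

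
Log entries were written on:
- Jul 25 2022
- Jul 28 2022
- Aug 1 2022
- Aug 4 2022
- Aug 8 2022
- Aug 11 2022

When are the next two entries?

Aug 15 2022, Aug 18 2022

Gaps: 3, 4, 3, 4, 3 days — not constant, but cyclic with period 2.
The events fall on every Monday and Thursday.
The following Monday is Aug 15 2022.
The following Thursday is Aug 18 2022.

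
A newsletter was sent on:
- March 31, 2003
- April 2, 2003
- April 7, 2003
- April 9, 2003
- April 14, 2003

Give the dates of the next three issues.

April 16, 2003; April 21, 2003; April 23, 2003

Every event lands on a Monday or Wednesday (gaps cycle 2, 5, 2, 5).
So the schedule is: every Monday and Wednesday.
The following Wednesday is April 16, 2003.
Next Monday: April 21, 2003.
The following Wednesday is April 23, 2003.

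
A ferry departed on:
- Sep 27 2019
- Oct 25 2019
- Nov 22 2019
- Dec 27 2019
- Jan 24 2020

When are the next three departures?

These are Fridays at 28- or 35-day spacing (28, 28, 35, 28).
The pattern: 4th Friday of the month.
4th Friday of February 2020: Feb 28 2020.
4th Friday of March 2020: Mar 27 2020.
4th Friday of April 2020: Apr 24 2020.

Feb 28 2020, Mar 27 2020, Apr 24 2020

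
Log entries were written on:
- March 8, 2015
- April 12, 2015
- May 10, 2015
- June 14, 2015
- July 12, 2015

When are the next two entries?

All dates are Sundays, 35, 28, 35, 28 days apart.
Specifically, the 2nd Sunday of each month.
August 2015 — 2nd Sunday is August 9, 2015.
2nd Sunday of September 2015: September 13, 2015.

August 9, 2015; September 13, 2015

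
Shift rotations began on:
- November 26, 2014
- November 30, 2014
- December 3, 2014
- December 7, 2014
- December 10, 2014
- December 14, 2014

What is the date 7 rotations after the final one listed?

Gaps: 4, 3, 4, 3, 4 days — not constant, but cyclic with period 2.
The events fall on every Wednesday and Sunday.
The following Wednesday is December 17, 2014.
Next Sunday: December 21, 2014.
The following Wednesday is December 24, 2014.
The following Sunday is December 28, 2014.
Next Wednesday: December 31, 2014.
The following Sunday is January 4, 2015.
The following Wednesday is January 7, 2015.

January 7, 2015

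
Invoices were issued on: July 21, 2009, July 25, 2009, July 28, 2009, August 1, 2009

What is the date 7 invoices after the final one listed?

Every event lands on a Tuesday or Saturday (gaps cycle 4, 3, 4).
So the schedule is: every Tuesday and Saturday.
The following Tuesday is August 4, 2009.
The following Saturday is August 8, 2009.
Next Tuesday: August 11, 2009.
The following Saturday is August 15, 2009.
The following Tuesday is August 18, 2009.
The following Saturday is August 22, 2009.
Next Tuesday: August 25, 2009.

August 25, 2009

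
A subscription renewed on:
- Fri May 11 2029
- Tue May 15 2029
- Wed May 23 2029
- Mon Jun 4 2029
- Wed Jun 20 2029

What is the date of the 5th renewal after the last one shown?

Wed Nov 7 2029

The spacing grows by 4 each time: 4, 8, 12, 16 days.
Next gap: 20 days. Wed Jun 20 2029 + 20 days = Tue Jul 10 2029.
Next gap: 24 days. Tue Jul 10 2029 + 24 days = Fri Aug 3 2029.
Next gap: 28 days. Fri Aug 3 2029 + 28 days = Fri Aug 31 2029.
Next gap: 32 days. Fri Aug 31 2029 + 32 days = Tue Oct 2 2029.
Next gap: 36 days. Tue Oct 2 2029 + 36 days = Wed Nov 7 2029.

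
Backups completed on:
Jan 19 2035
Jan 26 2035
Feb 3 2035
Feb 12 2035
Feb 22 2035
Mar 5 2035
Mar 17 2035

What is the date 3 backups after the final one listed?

Apr 28 2035

The spacing grows by 1 each time: 7, 8, 9, 10, 11, 12 days.
Next gap: 13 days. Mar 17 2035 + 13 days = Mar 30 2035.
Next gap: 14 days. Mar 30 2035 + 14 days = Apr 13 2035.
Next gap: 15 days. Apr 13 2035 + 15 days = Apr 28 2035.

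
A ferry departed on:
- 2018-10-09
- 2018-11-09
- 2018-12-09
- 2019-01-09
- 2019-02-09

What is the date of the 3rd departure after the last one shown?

The day-of-month is always 9 (31, 30, 31, 31 days between events).
So this recurs on the 9th of each month.
March 2019: 2019-03-09.
Next: April 2019 → 2019-04-09.
Next: May 2019 → 2019-05-09.

2019-05-09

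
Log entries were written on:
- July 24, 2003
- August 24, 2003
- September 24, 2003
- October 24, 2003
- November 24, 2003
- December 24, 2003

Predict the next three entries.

January 24, 2004; February 24, 2004; March 24, 2004

The day-of-month is always 24 (31, 31, 30, 31, 30 days between events).
So this recurs on the 24th of each month.
Next: January 2004 → January 24, 2004.
February 2004: February 24, 2004.
Next: March 2004 → March 24, 2004.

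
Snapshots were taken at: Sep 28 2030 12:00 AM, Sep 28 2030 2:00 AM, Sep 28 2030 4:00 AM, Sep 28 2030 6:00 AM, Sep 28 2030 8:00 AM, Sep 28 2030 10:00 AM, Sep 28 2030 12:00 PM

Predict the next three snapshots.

Sep 28 2030 2:00 PM, Sep 28 2030 4:00 PM, Sep 28 2030 6:00 PM

Spacing: 2, 2, 2, 2, 2, 2 h — constant 2 h.
Sep 28 2030 12:00 PM + 2 h = Sep 28 2030 2:00 PM.
Sep 28 2030 2:00 PM + 2 h = Sep 28 2030 4:00 PM.
Sep 28 2030 4:00 PM + 2 h = Sep 28 2030 6:00 PM.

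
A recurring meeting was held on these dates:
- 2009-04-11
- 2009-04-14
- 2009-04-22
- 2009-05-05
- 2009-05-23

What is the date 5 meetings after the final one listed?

The spacing grows by 5 each time: 3, 8, 13, 18 days.
Next gap: 23 days. 2009-05-23 + 23 days = 2009-06-15.
Next gap: 28 days. 2009-06-15 + 28 days = 2009-07-13.
Next gap: 33 days. 2009-07-13 + 33 days = 2009-08-15.
Next gap: 38 days. 2009-08-15 + 38 days = 2009-09-22.
Next gap: 43 days. 2009-09-22 + 43 days = 2009-11-04.

2009-11-04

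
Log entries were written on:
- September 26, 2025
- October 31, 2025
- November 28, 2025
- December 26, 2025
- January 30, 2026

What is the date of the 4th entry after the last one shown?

Every date is a Friday; gaps 35, 28, 28, 35 days.
Each is the last Friday of its month (at least one falls on the 29th or later, ruling out '4th Friday').
Last Friday of February 2026: February 27, 2026.
March 2026 ends with Friday March 27, 2026.
April 2026 ends with Friday April 24, 2026.
May 2026 ends with Friday May 29, 2026.

May 29, 2026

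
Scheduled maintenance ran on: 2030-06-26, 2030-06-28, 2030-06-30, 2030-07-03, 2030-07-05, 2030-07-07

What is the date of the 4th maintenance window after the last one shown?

2030-07-17

Gaps: 2, 2, 3, 2, 2 days — not constant, but cyclic with period 3.
The events fall on every Wednesday, Friday and Sunday.
The following Wednesday is 2030-07-10.
The following Friday is 2030-07-12.
The following Sunday is 2030-07-14.
Next Wednesday: 2030-07-17.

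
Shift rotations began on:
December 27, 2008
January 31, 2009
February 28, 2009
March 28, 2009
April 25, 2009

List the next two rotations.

May 30, 2009; June 27, 2009

These are Saturdays with 35, 28, 28, 28-day gaps.
Each is the final Saturday of its month — January 31, 2009 is past the 28th, so '4th Saturday' doesn't fit.
Last Saturday of May 2009: May 30, 2009.
June 2009 ends with Saturday June 27, 2009.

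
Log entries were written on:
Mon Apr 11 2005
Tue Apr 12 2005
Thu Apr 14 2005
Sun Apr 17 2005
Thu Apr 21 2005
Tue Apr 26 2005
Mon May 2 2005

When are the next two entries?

Mon May 9 2005, Tue May 17 2005

Intervals are 1, 2, 3, 4, 5, 6 days — an arithmetic progression with common difference 1.
Next gap: 7 days. Mon May 2 2005 + 7 days = Mon May 9 2005.
Next gap: 8 days. Mon May 9 2005 + 8 days = Tue May 17 2005.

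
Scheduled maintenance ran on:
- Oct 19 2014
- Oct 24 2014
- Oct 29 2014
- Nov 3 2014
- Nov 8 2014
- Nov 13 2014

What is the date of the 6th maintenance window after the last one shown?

Dec 13 2014

Gaps between consecutive events: 5, 5, 5, 5, 5 days — a constant 5-day interval.
Nov 13 2014 + 5 days = Nov 18 2014.
Nov 18 2014 + 5 days = Nov 23 2014.
Nov 23 2014 + 5 days = Nov 28 2014.
Nov 28 2014 + 5 days = Dec 3 2014.
Dec 3 2014 + 5 days = Dec 8 2014.
Dec 8 2014 + 5 days = Dec 13 2014.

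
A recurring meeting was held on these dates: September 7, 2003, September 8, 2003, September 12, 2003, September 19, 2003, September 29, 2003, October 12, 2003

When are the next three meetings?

Intervals are 1, 4, 7, 10, 13 days — an arithmetic progression with common difference 3.
Next gap: 16 days. October 12, 2003 + 16 days = October 28, 2003.
Next gap: 19 days. October 28, 2003 + 19 days = November 16, 2003.
Next gap: 22 days. November 16, 2003 + 22 days = December 8, 2003.

October 28, 2003; November 16, 2003; December 8, 2003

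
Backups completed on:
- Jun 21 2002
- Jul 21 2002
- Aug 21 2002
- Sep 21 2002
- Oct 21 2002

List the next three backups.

The day-of-month is always 21 (30, 31, 31, 30 days between events).
So this recurs on the 21st of each month.
Next: November 2002 → Nov 21 2002.
December 2002: Dec 21 2002.
Next: January 2003 → Jan 21 2003.

Nov 21 2002, Dec 21 2002, Jan 21 2003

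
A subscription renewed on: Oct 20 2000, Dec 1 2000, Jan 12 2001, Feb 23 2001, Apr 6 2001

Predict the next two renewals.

May 18 2001, Jun 29 2001

Every event comes 42 days after the last (42, 42, 42, 42).
Apr 6 2001 + 42 days = May 18 2001.
May 18 2001 + 42 days = Jun 29 2001.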